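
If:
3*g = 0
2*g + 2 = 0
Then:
No Solution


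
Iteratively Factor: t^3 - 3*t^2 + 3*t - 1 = (t - 1)*(t^2 - 2*t + 1) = (t - 1)^2*(t - 1)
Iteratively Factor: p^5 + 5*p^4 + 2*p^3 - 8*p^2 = (p + 2)*(p^4 + 3*p^3 - 4*p^2) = p*(p + 2)*(p^3 + 3*p^2 - 4*p) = p*(p + 2)*(p + 4)*(p^2 - p) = p*(p - 1)*(p + 2)*(p + 4)*(p)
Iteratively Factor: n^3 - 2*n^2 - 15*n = (n + 3)*(n^2 - 5*n) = n*(n + 3)*(n - 5)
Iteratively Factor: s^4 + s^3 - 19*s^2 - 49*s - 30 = (s + 1)*(s^3 - 19*s - 30) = (s + 1)*(s + 2)*(s^2 - 2*s - 15) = (s + 1)*(s + 2)*(s + 3)*(s - 5)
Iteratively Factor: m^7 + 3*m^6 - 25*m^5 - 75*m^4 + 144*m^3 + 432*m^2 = (m - 3)*(m^6 + 6*m^5 - 7*m^4 - 96*m^3 - 144*m^2) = m*(m - 3)*(m^5 + 6*m^4 - 7*m^3 - 96*m^2 - 144*m) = m*(m - 3)*(m + 3)*(m^4 + 3*m^3 - 16*m^2 - 48*m) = m*(m - 3)*(m + 3)*(m + 4)*(m^3 - m^2 - 12*m) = m*(m - 4)*(m - 3)*(m + 3)*(m + 4)*(m^2 + 3*m) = m^2*(m - 4)*(m - 3)*(m + 3)*(m + 4)*(m + 3)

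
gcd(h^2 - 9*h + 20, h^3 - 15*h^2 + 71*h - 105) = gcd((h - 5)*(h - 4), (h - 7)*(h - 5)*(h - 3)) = h - 5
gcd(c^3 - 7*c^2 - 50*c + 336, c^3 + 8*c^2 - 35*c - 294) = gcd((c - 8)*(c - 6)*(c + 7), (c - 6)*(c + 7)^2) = c^2 + c - 42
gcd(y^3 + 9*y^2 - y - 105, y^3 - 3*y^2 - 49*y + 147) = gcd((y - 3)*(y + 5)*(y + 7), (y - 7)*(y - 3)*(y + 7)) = y^2 + 4*y - 21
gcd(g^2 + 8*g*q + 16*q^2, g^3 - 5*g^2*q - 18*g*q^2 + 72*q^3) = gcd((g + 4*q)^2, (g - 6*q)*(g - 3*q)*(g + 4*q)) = g + 4*q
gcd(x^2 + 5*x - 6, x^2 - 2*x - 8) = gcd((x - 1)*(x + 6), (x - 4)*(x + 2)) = 1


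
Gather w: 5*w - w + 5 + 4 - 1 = 4*w + 8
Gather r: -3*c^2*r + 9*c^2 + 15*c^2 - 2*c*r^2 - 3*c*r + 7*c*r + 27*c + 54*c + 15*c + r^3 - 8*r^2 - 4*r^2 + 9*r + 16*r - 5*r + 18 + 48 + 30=24*c^2 + 96*c + r^3 + r^2*(-2*c - 12) + r*(-3*c^2 + 4*c + 20) + 96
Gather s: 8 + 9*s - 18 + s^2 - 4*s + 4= s^2 + 5*s - 6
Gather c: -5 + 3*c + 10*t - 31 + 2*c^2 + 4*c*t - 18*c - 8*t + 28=2*c^2 + c*(4*t - 15) + 2*t - 8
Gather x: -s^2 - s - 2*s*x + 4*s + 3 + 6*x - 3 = -s^2 + 3*s + x*(6 - 2*s)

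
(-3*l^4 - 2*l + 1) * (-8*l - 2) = 24*l^5 + 6*l^4 + 16*l^2 - 4*l - 2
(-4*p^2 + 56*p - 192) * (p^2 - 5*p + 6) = -4*p^4 + 76*p^3 - 496*p^2 + 1296*p - 1152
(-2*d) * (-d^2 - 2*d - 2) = 2*d^3 + 4*d^2 + 4*d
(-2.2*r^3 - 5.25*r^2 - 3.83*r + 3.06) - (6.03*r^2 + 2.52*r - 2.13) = -2.2*r^3 - 11.28*r^2 - 6.35*r + 5.19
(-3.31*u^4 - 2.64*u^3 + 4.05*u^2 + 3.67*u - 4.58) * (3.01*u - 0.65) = -9.9631*u^5 - 5.7949*u^4 + 13.9065*u^3 + 8.4142*u^2 - 16.1713*u + 2.977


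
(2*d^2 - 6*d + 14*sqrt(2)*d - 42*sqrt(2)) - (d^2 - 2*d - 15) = d^2 - 4*d + 14*sqrt(2)*d - 42*sqrt(2) + 15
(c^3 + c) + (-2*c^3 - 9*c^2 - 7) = -c^3 - 9*c^2 + c - 7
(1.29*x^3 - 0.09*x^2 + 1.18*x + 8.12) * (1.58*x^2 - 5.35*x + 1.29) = 2.0382*x^5 - 7.0437*x^4 + 4.01*x^3 + 6.4005*x^2 - 41.9198*x + 10.4748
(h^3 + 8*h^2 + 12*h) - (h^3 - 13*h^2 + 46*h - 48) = 21*h^2 - 34*h + 48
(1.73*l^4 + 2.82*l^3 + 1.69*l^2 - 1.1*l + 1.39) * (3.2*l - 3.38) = 5.536*l^5 + 3.1766*l^4 - 4.1236*l^3 - 9.2322*l^2 + 8.166*l - 4.6982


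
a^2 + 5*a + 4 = (a + 1)*(a + 4)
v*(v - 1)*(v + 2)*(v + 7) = v^4 + 8*v^3 + 5*v^2 - 14*v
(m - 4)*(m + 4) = m^2 - 16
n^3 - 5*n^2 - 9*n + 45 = (n - 5)*(n - 3)*(n + 3)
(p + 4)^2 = p^2 + 8*p + 16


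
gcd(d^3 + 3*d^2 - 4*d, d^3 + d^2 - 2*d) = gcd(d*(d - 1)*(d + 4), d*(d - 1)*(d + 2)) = d^2 - d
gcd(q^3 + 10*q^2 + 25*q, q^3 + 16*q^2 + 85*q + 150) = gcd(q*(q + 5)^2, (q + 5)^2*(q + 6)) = q^2 + 10*q + 25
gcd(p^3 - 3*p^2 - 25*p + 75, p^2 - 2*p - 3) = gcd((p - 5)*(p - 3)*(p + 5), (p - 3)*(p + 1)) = p - 3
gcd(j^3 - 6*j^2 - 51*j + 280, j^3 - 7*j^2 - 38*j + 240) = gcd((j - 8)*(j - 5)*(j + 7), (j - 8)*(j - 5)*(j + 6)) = j^2 - 13*j + 40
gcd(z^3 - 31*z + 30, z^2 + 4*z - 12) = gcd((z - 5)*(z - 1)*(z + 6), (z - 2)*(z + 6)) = z + 6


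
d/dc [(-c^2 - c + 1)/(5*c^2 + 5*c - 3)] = 2*(-2*c - 1)/(25*c^4 + 50*c^3 - 5*c^2 - 30*c + 9)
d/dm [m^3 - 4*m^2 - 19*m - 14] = 3*m^2 - 8*m - 19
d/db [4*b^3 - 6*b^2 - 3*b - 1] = 12*b^2 - 12*b - 3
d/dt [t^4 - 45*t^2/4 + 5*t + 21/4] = 4*t^3 - 45*t/2 + 5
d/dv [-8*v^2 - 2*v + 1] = -16*v - 2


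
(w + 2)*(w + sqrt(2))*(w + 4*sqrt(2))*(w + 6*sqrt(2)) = w^4 + 2*w^3 + 11*sqrt(2)*w^3 + 22*sqrt(2)*w^2 + 68*w^2 + 48*sqrt(2)*w + 136*w + 96*sqrt(2)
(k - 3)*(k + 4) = k^2 + k - 12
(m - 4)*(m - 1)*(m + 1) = m^3 - 4*m^2 - m + 4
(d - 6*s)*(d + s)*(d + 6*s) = d^3 + d^2*s - 36*d*s^2 - 36*s^3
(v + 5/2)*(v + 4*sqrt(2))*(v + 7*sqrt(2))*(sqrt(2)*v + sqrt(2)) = sqrt(2)*v^4 + 7*sqrt(2)*v^3/2 + 22*v^3 + 77*v^2 + 117*sqrt(2)*v^2/2 + 55*v + 196*sqrt(2)*v + 140*sqrt(2)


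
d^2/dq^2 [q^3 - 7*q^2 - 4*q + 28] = 6*q - 14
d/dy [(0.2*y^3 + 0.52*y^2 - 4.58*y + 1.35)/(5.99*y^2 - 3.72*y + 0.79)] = (1.198*y^4 - 1.488*y^3 + 25.9738*y^2 - 15.3514*y + 1.4038)/(35.8801*y^4 - 44.5656*y^3 + 23.3026*y^2 - 5.8776*y + 0.6241)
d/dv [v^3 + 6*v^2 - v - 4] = 3*v^2 + 12*v - 1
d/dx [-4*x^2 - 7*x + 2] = -8*x - 7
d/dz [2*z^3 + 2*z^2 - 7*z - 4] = 6*z^2 + 4*z - 7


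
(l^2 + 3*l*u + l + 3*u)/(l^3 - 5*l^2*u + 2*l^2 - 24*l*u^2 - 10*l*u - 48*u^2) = (-l - 1)/(-l^2 + 8*l*u - 2*l + 16*u)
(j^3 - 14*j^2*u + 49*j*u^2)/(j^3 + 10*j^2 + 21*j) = (j^2 - 14*j*u + 49*u^2)/(j^2 + 10*j + 21)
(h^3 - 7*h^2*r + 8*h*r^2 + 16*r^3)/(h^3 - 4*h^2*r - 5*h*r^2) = (-h^2 + 8*h*r - 16*r^2)/(h*(-h + 5*r))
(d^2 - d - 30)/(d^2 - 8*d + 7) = (d^2 - d - 30)/(d^2 - 8*d + 7)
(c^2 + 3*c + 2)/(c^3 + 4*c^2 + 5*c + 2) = 1/(c + 1)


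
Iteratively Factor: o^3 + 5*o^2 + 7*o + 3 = (o + 3)*(o^2 + 2*o + 1) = (o + 1)*(o + 3)*(o + 1)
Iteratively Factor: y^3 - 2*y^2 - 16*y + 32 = (y + 4)*(y^2 - 6*y + 8) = (y - 4)*(y + 4)*(y - 2)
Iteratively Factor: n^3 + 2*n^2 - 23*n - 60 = (n + 3)*(n^2 - n - 20) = (n + 3)*(n + 4)*(n - 5)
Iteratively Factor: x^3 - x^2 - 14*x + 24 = (x - 3)*(x^2 + 2*x - 8) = (x - 3)*(x - 2)*(x + 4)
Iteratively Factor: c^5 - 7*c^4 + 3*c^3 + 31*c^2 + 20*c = (c)*(c^4 - 7*c^3 + 3*c^2 + 31*c + 20) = c*(c + 1)*(c^3 - 8*c^2 + 11*c + 20) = c*(c - 5)*(c + 1)*(c^2 - 3*c - 4) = c*(c - 5)*(c - 4)*(c + 1)*(c + 1)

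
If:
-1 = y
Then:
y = -1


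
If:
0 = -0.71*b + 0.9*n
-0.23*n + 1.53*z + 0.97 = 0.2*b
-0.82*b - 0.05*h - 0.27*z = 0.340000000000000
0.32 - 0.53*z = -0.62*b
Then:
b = -1.34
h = 20.49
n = -1.06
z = -0.97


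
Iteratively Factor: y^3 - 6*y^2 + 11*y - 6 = (y - 3)*(y^2 - 3*y + 2) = (y - 3)*(y - 2)*(y - 1)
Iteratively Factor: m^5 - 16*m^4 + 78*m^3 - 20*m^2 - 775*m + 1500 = (m - 5)*(m^4 - 11*m^3 + 23*m^2 + 95*m - 300) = (m - 5)^2*(m^3 - 6*m^2 - 7*m + 60) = (m - 5)^2*(m + 3)*(m^2 - 9*m + 20) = (m - 5)^3*(m + 3)*(m - 4)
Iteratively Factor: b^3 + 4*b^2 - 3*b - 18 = (b - 2)*(b^2 + 6*b + 9) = (b - 2)*(b + 3)*(b + 3)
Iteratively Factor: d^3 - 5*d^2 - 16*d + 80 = (d - 4)*(d^2 - d - 20) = (d - 4)*(d + 4)*(d - 5)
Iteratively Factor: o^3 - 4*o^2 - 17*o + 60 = (o + 4)*(o^2 - 8*o + 15) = (o - 5)*(o + 4)*(o - 3)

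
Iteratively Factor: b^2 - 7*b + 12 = (b - 3)*(b - 4)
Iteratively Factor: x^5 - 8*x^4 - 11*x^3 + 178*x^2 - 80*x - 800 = (x - 5)*(x^4 - 3*x^3 - 26*x^2 + 48*x + 160) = (x - 5)*(x + 2)*(x^3 - 5*x^2 - 16*x + 80) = (x - 5)*(x - 4)*(x + 2)*(x^2 - x - 20) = (x - 5)*(x - 4)*(x + 2)*(x + 4)*(x - 5)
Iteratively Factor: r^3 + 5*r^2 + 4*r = (r)*(r^2 + 5*r + 4) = r*(r + 4)*(r + 1)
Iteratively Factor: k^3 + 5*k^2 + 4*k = (k)*(k^2 + 5*k + 4) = k*(k + 4)*(k + 1)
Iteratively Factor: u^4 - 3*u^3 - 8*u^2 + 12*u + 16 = (u + 1)*(u^3 - 4*u^2 - 4*u + 16) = (u - 4)*(u + 1)*(u^2 - 4) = (u - 4)*(u + 1)*(u + 2)*(u - 2)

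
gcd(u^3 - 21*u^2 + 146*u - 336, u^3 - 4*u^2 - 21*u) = u - 7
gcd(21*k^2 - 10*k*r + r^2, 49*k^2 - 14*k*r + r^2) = -7*k + r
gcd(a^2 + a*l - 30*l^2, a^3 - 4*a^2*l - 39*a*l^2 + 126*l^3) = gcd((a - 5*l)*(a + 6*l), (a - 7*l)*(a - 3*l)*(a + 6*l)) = a + 6*l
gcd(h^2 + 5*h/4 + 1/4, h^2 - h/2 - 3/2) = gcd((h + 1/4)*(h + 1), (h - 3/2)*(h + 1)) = h + 1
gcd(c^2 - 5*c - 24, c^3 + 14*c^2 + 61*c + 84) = c + 3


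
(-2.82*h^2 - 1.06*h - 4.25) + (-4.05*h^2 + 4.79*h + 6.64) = -6.87*h^2 + 3.73*h + 2.39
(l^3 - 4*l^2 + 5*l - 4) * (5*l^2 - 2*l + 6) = 5*l^5 - 22*l^4 + 39*l^3 - 54*l^2 + 38*l - 24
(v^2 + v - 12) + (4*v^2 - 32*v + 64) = 5*v^2 - 31*v + 52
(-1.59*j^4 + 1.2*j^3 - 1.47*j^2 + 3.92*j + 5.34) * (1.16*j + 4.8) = -1.8444*j^5 - 6.24*j^4 + 4.0548*j^3 - 2.5088*j^2 + 25.0104*j + 25.632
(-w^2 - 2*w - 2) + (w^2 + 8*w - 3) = 6*w - 5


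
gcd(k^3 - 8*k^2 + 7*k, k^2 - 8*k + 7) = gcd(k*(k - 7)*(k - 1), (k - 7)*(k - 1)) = k^2 - 8*k + 7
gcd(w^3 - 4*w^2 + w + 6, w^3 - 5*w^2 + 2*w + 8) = w^2 - w - 2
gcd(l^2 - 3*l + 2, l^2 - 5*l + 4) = l - 1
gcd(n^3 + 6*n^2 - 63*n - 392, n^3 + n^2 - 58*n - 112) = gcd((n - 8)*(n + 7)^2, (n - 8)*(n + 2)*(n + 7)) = n^2 - n - 56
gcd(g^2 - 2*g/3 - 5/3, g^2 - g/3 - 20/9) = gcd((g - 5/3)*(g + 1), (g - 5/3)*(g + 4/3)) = g - 5/3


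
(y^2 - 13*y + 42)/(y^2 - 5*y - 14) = (y - 6)/(y + 2)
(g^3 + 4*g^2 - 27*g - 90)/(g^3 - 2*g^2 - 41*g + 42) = (g^2 - 2*g - 15)/(g^2 - 8*g + 7)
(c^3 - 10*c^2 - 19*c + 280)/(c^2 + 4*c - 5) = (c^2 - 15*c + 56)/(c - 1)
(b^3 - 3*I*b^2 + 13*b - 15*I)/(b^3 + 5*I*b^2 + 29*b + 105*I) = (b - I)/(b + 7*I)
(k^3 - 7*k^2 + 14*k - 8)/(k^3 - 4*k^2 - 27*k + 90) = (k^3 - 7*k^2 + 14*k - 8)/(k^3 - 4*k^2 - 27*k + 90)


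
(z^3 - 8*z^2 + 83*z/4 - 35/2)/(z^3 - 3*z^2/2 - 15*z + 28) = (z - 5/2)/(z + 4)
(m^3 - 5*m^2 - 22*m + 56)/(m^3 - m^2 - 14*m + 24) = (m - 7)/(m - 3)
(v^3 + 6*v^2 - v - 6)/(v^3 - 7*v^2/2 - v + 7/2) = 2*(v + 6)/(2*v - 7)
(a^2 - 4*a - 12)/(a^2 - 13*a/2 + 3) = 2*(a + 2)/(2*a - 1)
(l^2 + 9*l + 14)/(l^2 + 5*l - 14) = (l + 2)/(l - 2)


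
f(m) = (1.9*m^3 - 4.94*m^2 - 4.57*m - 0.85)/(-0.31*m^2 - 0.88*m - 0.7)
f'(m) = (0.62*m + 0.88)*(1.9*m^3 - 4.94*m^2 - 4.57*m - 0.85)/(-0.31*m^2 - 0.88*m - 0.7)^2 + (5.7*m^2 - 9.88*m - 4.57)/(-0.31*m^2 - 0.88*m - 0.7)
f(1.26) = 4.63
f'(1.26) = 0.12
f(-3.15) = 94.48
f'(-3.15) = 18.20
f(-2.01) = 147.31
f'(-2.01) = 85.11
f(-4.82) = 83.69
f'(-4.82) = 0.27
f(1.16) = 4.60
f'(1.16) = 0.47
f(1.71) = 4.37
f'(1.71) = -1.19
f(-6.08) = 85.58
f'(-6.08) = -2.78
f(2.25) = 3.41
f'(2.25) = -2.31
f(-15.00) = 130.24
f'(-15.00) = -5.76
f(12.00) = -45.01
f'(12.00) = -5.78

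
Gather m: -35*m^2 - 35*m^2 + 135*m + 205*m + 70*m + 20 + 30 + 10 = -70*m^2 + 410*m + 60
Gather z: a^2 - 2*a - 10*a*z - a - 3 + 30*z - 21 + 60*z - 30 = a^2 - 3*a + z*(90 - 10*a) - 54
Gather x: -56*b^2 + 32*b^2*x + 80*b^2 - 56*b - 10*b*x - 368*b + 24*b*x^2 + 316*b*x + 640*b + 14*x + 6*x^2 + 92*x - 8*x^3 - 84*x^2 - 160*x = 24*b^2 + 216*b - 8*x^3 + x^2*(24*b - 78) + x*(32*b^2 + 306*b - 54)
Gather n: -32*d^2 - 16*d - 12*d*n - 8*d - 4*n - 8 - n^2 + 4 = -32*d^2 - 24*d - n^2 + n*(-12*d - 4) - 4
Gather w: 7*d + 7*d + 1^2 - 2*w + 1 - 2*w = 14*d - 4*w + 2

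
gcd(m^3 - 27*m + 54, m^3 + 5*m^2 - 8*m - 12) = m + 6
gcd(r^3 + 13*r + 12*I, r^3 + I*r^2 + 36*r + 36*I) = r + I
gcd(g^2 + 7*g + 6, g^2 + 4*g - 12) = g + 6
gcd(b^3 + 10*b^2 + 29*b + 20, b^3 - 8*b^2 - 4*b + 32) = 1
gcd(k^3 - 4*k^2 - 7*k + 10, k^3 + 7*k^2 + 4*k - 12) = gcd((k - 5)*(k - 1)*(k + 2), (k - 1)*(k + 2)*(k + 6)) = k^2 + k - 2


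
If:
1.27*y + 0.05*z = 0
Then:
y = -0.0393700787401575*z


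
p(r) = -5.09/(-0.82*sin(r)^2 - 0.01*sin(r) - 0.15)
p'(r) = -5.09*(1.64*sin(r)*cos(r) + 0.01*cos(r))/(-0.82*sin(r)^2 - 0.01*sin(r) - 0.15)^2 = -(8.3476*sin(r) + 0.0509)*cos(r)/(0.82*sin(r)^2 + 0.01*sin(r) + 0.15)^2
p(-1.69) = 5.37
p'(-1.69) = -1.09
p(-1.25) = 5.79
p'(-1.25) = 3.21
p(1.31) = 5.50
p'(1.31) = -2.45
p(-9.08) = 21.18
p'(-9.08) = -45.16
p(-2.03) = 6.36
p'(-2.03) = -5.15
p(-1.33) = 5.57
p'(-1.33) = 2.30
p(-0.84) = 8.52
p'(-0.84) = 11.54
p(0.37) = 19.51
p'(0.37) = -42.06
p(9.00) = 17.35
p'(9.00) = 36.95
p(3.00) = 30.34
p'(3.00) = 43.24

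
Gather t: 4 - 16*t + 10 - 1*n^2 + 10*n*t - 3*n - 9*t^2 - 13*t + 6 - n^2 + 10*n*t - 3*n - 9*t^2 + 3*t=-2*n^2 - 6*n - 18*t^2 + t*(20*n - 26) + 20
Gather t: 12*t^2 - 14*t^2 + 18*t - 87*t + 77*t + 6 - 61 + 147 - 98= -2*t^2 + 8*t - 6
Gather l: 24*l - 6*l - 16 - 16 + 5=18*l - 27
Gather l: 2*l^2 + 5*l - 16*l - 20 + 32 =2*l^2 - 11*l + 12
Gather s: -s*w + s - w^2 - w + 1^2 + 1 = s*(1 - w) - w^2 - w + 2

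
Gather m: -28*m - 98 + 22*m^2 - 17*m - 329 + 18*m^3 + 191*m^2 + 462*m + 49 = 18*m^3 + 213*m^2 + 417*m - 378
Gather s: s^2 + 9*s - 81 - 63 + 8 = s^2 + 9*s - 136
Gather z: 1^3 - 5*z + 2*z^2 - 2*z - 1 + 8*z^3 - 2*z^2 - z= 8*z^3 - 8*z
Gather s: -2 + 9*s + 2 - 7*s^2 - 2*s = -7*s^2 + 7*s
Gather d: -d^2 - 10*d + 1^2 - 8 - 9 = -d^2 - 10*d - 16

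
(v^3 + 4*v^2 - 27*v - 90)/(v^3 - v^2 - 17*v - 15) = (v + 6)/(v + 1)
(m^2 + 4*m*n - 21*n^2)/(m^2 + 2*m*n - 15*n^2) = (m + 7*n)/(m + 5*n)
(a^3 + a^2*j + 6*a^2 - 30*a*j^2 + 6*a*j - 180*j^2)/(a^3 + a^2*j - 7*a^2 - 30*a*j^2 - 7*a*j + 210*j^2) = (a + 6)/(a - 7)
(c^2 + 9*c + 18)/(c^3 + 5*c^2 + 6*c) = (c + 6)/(c*(c + 2))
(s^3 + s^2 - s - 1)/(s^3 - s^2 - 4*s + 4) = (s^2 + 2*s + 1)/(s^2 - 4)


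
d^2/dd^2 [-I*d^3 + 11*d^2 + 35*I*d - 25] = -6*I*d + 22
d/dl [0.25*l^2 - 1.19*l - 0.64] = 0.5*l - 1.19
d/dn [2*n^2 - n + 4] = 4*n - 1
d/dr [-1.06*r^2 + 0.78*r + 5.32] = 0.78 - 2.12*r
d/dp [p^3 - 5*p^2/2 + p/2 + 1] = 3*p^2 - 5*p + 1/2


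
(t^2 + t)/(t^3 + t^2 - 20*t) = (t + 1)/(t^2 + t - 20)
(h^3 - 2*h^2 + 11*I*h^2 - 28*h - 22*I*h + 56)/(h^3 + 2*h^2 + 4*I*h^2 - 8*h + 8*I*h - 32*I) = (h + 7*I)/(h + 4)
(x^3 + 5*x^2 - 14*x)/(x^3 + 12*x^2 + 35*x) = (x - 2)/(x + 5)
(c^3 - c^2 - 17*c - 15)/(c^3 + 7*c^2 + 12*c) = (c^2 - 4*c - 5)/(c*(c + 4))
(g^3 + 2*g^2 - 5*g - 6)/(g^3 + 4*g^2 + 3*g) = (g - 2)/g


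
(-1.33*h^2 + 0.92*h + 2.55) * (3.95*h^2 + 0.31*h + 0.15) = -5.2535*h^4 + 3.2217*h^3 + 10.1582*h^2 + 0.9285*h + 0.3825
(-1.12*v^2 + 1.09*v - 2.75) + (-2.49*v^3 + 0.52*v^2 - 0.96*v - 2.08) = -2.49*v^3 - 0.6*v^2 + 0.13*v - 4.83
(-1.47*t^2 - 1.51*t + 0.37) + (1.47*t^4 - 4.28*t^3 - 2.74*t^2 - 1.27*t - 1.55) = 1.47*t^4 - 4.28*t^3 - 4.21*t^2 - 2.78*t - 1.18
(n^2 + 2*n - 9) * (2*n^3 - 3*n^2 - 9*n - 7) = 2*n^5 + n^4 - 33*n^3 + 2*n^2 + 67*n + 63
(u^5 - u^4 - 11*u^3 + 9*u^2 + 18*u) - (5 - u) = u^5 - u^4 - 11*u^3 + 9*u^2 + 19*u - 5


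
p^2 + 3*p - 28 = (p - 4)*(p + 7)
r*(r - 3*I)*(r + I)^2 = r^4 - I*r^3 + 5*r^2 + 3*I*r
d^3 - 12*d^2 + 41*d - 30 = (d - 6)*(d - 5)*(d - 1)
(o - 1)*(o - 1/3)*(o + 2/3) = o^3 - 2*o^2/3 - 5*o/9 + 2/9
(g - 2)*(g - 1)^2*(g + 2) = g^4 - 2*g^3 - 3*g^2 + 8*g - 4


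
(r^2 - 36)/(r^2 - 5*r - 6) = (r + 6)/(r + 1)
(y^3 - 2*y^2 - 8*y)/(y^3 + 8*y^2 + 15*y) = (y^2 - 2*y - 8)/(y^2 + 8*y + 15)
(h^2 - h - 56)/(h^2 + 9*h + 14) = (h - 8)/(h + 2)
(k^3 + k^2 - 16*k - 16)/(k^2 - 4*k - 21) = (-k^3 - k^2 + 16*k + 16)/(-k^2 + 4*k + 21)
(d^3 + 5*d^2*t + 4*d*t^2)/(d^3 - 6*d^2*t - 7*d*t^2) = (-d - 4*t)/(-d + 7*t)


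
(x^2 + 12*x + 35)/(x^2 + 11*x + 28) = (x + 5)/(x + 4)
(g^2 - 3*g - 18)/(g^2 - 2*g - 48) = (-g^2 + 3*g + 18)/(-g^2 + 2*g + 48)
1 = 1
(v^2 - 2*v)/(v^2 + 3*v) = (v - 2)/(v + 3)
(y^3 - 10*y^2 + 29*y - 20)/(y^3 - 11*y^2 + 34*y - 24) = (y - 5)/(y - 6)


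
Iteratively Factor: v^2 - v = (v)*(v - 1)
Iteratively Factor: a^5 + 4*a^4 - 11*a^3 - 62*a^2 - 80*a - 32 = (a + 2)*(a^4 + 2*a^3 - 15*a^2 - 32*a - 16) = (a + 1)*(a + 2)*(a^3 + a^2 - 16*a - 16) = (a - 4)*(a + 1)*(a + 2)*(a^2 + 5*a + 4) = (a - 4)*(a + 1)^2*(a + 2)*(a + 4)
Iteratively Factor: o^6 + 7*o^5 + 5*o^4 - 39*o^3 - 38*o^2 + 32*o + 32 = (o + 1)*(o^5 + 6*o^4 - o^3 - 38*o^2 + 32) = (o + 1)^2*(o^4 + 5*o^3 - 6*o^2 - 32*o + 32) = (o + 1)^2*(o + 4)*(o^3 + o^2 - 10*o + 8) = (o - 1)*(o + 1)^2*(o + 4)*(o^2 + 2*o - 8) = (o - 1)*(o + 1)^2*(o + 4)^2*(o - 2)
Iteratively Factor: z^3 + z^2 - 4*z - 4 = (z + 2)*(z^2 - z - 2) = (z + 1)*(z + 2)*(z - 2)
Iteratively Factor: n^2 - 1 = (n - 1)*(n + 1)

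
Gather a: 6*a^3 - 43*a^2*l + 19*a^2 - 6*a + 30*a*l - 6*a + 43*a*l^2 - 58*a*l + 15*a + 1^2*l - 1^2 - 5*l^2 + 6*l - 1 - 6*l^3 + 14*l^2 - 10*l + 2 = 6*a^3 + a^2*(19 - 43*l) + a*(43*l^2 - 28*l + 3) - 6*l^3 + 9*l^2 - 3*l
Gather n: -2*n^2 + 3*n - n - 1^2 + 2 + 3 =-2*n^2 + 2*n + 4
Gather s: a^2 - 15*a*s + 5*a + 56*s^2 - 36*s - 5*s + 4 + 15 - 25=a^2 + 5*a + 56*s^2 + s*(-15*a - 41) - 6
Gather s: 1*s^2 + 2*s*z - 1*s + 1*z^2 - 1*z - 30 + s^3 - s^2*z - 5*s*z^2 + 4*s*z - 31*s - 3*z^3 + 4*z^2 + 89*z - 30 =s^3 + s^2*(1 - z) + s*(-5*z^2 + 6*z - 32) - 3*z^3 + 5*z^2 + 88*z - 60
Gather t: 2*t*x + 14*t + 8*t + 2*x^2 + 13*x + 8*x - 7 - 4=t*(2*x + 22) + 2*x^2 + 21*x - 11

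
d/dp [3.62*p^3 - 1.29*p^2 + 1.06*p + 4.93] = 10.86*p^2 - 2.58*p + 1.06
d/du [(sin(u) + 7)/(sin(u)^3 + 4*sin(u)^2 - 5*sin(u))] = (-2*sin(u)^3 - 25*sin(u)^2 - 56*sin(u) + 35)*cos(u)/((sin(u) - 1)^2*(sin(u) + 5)^2*sin(u)^2)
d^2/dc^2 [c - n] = 0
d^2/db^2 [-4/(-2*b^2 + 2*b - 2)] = 4*(-b^2 + b + (2*b - 1)^2 - 1)/(b^2 - b + 1)^3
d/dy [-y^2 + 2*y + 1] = 2 - 2*y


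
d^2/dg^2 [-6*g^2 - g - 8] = -12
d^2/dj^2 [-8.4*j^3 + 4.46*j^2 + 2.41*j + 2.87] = 8.92 - 50.4*j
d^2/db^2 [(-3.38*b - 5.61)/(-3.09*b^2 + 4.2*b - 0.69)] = ((3.38*b + 5.61)*(6.18*b - 4.2)*(12.36*b - 8.4) - (62.6652*b + 6.2778)*(3.09*b^2 - 4.2*b + 0.69))/(3.09*b^2 - 4.2*b + 0.69)^3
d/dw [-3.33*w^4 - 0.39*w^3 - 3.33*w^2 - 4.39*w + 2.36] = -13.32*w^3 - 1.17*w^2 - 6.66*w - 4.39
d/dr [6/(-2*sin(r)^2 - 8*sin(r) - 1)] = 24*(sin(r) + 2)*cos(r)/(8*sin(r) - cos(2*r) + 2)^2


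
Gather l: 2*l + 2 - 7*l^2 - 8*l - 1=-7*l^2 - 6*l + 1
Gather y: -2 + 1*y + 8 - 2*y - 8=-y - 2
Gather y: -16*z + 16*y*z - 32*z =16*y*z - 48*z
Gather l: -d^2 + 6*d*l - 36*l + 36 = -d^2 + l*(6*d - 36) + 36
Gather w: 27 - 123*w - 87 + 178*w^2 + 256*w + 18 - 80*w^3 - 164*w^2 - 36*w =-80*w^3 + 14*w^2 + 97*w - 42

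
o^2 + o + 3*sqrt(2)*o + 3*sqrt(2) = (o + 1)*(o + 3*sqrt(2))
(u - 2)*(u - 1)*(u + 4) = u^3 + u^2 - 10*u + 8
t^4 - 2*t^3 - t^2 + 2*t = t*(t - 2)*(t - 1)*(t + 1)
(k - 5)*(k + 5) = k^2 - 25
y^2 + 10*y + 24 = (y + 4)*(y + 6)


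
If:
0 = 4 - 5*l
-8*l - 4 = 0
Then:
No Solution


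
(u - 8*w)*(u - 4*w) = u^2 - 12*u*w + 32*w^2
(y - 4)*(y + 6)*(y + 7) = y^3 + 9*y^2 - 10*y - 168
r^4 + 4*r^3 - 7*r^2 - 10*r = r*(r - 2)*(r + 1)*(r + 5)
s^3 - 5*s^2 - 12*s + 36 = (s - 6)*(s - 2)*(s + 3)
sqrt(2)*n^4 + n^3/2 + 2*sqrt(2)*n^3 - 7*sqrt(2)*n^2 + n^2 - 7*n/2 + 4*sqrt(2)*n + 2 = (n - 1)^2*(n + 4)*(sqrt(2)*n + 1/2)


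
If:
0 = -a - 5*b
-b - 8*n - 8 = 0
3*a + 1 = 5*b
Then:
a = -1/4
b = 1/20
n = -161/160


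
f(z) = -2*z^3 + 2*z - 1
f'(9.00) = -484.00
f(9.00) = -1441.00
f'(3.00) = -52.00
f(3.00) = -49.00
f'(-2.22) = -27.57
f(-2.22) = 16.44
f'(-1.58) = -12.98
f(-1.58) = 3.73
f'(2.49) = -35.20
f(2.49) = -26.90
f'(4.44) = -116.28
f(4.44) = -167.18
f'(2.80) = -45.04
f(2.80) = -39.30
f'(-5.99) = -213.28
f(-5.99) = 416.86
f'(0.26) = 1.59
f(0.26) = -0.52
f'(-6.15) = -224.94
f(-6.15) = 451.92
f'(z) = 2 - 6*z^2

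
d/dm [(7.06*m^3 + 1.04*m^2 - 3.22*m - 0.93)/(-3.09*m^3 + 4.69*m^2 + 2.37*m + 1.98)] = (36.325*m^4 + 13.5648*m^3 + 50.8819*m^2 + 12.8418*m - 4.1715)/(9.5481*m^6 - 28.9842*m^5 + 7.3495*m^4 + 9.9942*m^3 + 24.1893*m^2 + 9.3852*m + 3.9204)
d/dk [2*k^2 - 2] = 4*k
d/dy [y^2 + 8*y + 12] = 2*y + 8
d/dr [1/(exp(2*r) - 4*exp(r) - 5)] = 2*(2 - exp(r))*exp(r)/(-exp(2*r) + 4*exp(r) + 5)^2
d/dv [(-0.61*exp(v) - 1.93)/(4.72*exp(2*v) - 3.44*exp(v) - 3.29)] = (2.8792*exp(2*v) + 18.2192*exp(v) - 4.6323)*exp(v)/(22.2784*exp(4*v) - 32.4736*exp(3*v) - 19.224*exp(2*v) + 22.6352*exp(v) + 10.8241)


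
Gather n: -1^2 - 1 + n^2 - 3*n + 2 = n^2 - 3*n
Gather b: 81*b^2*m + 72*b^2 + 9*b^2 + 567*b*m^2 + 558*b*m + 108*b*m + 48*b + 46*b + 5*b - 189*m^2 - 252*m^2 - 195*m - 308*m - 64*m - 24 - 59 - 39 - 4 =b^2*(81*m + 81) + b*(567*m^2 + 666*m + 99) - 441*m^2 - 567*m - 126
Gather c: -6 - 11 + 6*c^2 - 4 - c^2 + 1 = 5*c^2 - 20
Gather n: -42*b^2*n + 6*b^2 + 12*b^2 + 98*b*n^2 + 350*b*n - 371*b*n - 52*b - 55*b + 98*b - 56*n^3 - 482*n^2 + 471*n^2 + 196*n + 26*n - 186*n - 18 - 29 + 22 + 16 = 18*b^2 - 9*b - 56*n^3 + n^2*(98*b - 11) + n*(-42*b^2 - 21*b + 36) - 9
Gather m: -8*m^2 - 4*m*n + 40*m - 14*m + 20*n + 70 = -8*m^2 + m*(26 - 4*n) + 20*n + 70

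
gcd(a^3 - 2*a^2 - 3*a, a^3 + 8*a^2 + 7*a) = a^2 + a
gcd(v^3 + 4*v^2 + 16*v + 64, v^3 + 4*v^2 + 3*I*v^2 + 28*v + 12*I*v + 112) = v^2 + v*(4 - 4*I) - 16*I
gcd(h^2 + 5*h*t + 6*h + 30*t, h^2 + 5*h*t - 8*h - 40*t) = h + 5*t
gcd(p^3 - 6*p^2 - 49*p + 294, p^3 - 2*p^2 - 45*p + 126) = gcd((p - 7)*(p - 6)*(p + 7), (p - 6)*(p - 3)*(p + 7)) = p^2 + p - 42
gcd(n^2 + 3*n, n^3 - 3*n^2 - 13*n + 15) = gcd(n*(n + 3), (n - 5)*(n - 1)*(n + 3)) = n + 3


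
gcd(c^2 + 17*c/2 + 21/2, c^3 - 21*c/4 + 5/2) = 1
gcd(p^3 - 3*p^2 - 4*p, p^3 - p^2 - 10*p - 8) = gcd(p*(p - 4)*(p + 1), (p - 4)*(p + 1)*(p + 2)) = p^2 - 3*p - 4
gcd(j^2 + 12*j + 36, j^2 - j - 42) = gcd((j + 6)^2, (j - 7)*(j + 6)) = j + 6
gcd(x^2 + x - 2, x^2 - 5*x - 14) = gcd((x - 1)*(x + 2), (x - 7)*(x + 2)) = x + 2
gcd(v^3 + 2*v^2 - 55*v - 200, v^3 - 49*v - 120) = v^2 - 3*v - 40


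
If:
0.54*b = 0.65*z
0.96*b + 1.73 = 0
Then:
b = -1.80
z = -1.50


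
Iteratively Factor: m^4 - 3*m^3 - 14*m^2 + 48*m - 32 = (m - 4)*(m^3 + m^2 - 10*m + 8) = (m - 4)*(m - 1)*(m^2 + 2*m - 8) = (m - 4)*(m - 2)*(m - 1)*(m + 4)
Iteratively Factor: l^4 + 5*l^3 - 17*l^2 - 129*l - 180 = (l - 5)*(l^3 + 10*l^2 + 33*l + 36) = (l - 5)*(l + 3)*(l^2 + 7*l + 12) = (l - 5)*(l + 3)^2*(l + 4)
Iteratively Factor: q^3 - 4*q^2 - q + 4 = (q + 1)*(q^2 - 5*q + 4) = (q - 4)*(q + 1)*(q - 1)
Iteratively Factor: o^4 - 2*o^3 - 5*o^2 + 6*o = (o - 3)*(o^3 + o^2 - 2*o) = o*(o - 3)*(o^2 + o - 2) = o*(o - 3)*(o - 1)*(o + 2)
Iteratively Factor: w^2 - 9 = (w - 3)*(w + 3)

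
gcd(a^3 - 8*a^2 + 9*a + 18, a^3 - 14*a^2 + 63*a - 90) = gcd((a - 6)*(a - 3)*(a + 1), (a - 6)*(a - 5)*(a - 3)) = a^2 - 9*a + 18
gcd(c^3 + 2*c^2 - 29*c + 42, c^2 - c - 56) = c + 7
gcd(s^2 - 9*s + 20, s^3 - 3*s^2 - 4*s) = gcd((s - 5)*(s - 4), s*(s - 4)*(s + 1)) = s - 4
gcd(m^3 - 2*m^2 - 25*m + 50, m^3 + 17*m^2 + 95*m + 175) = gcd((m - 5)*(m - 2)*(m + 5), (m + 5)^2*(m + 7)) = m + 5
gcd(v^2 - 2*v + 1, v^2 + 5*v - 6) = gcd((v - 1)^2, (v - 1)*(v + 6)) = v - 1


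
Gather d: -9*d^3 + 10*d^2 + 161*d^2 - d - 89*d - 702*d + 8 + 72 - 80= -9*d^3 + 171*d^2 - 792*d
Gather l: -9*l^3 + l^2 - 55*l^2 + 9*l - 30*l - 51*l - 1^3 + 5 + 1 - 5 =-9*l^3 - 54*l^2 - 72*l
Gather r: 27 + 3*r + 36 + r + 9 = 4*r + 72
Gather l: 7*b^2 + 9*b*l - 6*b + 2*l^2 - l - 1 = 7*b^2 - 6*b + 2*l^2 + l*(9*b - 1) - 1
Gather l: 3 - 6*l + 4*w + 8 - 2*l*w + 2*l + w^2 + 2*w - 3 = l*(-2*w - 4) + w^2 + 6*w + 8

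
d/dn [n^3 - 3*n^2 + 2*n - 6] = 3*n^2 - 6*n + 2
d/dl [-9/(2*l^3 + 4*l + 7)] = 18*(3*l^2 + 2)/(2*l^3 + 4*l + 7)^2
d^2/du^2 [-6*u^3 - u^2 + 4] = -36*u - 2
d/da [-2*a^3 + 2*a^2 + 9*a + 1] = -6*a^2 + 4*a + 9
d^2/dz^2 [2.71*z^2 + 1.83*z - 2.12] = 5.42000000000000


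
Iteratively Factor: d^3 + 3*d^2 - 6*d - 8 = (d + 1)*(d^2 + 2*d - 8) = (d - 2)*(d + 1)*(d + 4)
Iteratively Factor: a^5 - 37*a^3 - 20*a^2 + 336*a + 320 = (a + 4)*(a^4 - 4*a^3 - 21*a^2 + 64*a + 80) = (a + 1)*(a + 4)*(a^3 - 5*a^2 - 16*a + 80) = (a - 5)*(a + 1)*(a + 4)*(a^2 - 16) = (a - 5)*(a - 4)*(a + 1)*(a + 4)*(a + 4)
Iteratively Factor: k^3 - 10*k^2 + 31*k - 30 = (k - 3)*(k^2 - 7*k + 10) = (k - 5)*(k - 3)*(k - 2)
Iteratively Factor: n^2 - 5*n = (n)*(n - 5)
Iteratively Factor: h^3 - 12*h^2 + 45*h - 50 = (h - 2)*(h^2 - 10*h + 25) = (h - 5)*(h - 2)*(h - 5)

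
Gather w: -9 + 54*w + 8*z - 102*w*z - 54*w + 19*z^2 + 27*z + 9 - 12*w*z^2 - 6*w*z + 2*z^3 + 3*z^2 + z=w*(-12*z^2 - 108*z) + 2*z^3 + 22*z^2 + 36*z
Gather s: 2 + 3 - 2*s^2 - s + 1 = -2*s^2 - s + 6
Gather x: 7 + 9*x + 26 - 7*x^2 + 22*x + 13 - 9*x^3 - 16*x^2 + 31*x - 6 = -9*x^3 - 23*x^2 + 62*x + 40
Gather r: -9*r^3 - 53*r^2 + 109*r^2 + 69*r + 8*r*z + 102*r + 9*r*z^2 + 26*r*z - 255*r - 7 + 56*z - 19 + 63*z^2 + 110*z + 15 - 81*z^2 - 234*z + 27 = -9*r^3 + 56*r^2 + r*(9*z^2 + 34*z - 84) - 18*z^2 - 68*z + 16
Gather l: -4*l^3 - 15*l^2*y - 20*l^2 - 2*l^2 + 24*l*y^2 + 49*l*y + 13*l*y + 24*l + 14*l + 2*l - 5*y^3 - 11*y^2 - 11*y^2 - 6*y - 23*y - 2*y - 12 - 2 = -4*l^3 + l^2*(-15*y - 22) + l*(24*y^2 + 62*y + 40) - 5*y^3 - 22*y^2 - 31*y - 14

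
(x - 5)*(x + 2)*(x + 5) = x^3 + 2*x^2 - 25*x - 50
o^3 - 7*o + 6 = (o - 2)*(o - 1)*(o + 3)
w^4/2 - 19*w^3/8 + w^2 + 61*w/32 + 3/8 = (w/2 + 1/4)*(w - 4)*(w - 3/2)*(w + 1/4)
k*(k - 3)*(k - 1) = k^3 - 4*k^2 + 3*k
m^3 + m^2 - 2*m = m*(m - 1)*(m + 2)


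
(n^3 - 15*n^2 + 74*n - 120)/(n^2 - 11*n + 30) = n - 4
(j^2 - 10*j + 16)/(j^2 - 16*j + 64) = (j - 2)/(j - 8)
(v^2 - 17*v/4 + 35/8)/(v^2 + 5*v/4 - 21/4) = (v - 5/2)/(v + 3)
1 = 1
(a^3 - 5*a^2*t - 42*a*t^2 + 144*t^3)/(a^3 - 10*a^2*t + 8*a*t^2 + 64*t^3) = (-a^2 - 3*a*t + 18*t^2)/(-a^2 + 2*a*t + 8*t^2)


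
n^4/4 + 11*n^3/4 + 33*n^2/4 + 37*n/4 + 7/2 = (n/4 + 1/2)*(n + 1)^2*(n + 7)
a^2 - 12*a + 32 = (a - 8)*(a - 4)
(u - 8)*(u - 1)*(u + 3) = u^3 - 6*u^2 - 19*u + 24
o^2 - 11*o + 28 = (o - 7)*(o - 4)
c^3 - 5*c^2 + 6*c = c*(c - 3)*(c - 2)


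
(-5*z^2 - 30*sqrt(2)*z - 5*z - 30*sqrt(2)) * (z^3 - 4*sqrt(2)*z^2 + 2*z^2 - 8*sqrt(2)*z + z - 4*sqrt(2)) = -5*z^5 - 15*z^4 - 10*sqrt(2)*z^4 - 30*sqrt(2)*z^3 + 225*z^3 - 30*sqrt(2)*z^2 + 715*z^2 - 10*sqrt(2)*z + 720*z + 240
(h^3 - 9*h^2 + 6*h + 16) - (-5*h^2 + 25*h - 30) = h^3 - 4*h^2 - 19*h + 46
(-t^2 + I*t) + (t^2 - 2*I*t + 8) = -I*t + 8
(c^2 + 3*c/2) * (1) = c^2 + 3*c/2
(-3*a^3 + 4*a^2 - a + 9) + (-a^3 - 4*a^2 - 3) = -4*a^3 - a + 6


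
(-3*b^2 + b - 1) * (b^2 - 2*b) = -3*b^4 + 7*b^3 - 3*b^2 + 2*b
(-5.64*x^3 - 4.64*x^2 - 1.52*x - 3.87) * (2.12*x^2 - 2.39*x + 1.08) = -11.9568*x^5 + 3.6428*x^4 + 1.776*x^3 - 9.5828*x^2 + 7.6077*x - 4.1796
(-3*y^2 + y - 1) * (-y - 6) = 3*y^3 + 17*y^2 - 5*y + 6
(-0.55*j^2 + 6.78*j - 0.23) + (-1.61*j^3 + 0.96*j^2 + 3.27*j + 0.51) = -1.61*j^3 + 0.41*j^2 + 10.05*j + 0.28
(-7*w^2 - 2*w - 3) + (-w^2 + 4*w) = -8*w^2 + 2*w - 3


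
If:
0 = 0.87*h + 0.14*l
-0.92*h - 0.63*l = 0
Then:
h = 0.00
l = 0.00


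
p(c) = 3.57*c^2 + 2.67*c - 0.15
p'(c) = 7.14*c + 2.67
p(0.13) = 0.26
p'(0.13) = 3.60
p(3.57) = 54.88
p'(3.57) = 28.16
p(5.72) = 131.93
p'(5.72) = 43.51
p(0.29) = 0.92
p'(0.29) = 4.74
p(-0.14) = -0.45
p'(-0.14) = 1.67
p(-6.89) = 150.93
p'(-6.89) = -46.52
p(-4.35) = 55.79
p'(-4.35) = -28.39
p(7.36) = 212.89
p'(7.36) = 55.22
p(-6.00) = 112.35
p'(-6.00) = -40.17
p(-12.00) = 481.89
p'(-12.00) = -83.01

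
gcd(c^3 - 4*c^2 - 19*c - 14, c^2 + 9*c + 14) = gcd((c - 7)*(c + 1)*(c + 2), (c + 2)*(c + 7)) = c + 2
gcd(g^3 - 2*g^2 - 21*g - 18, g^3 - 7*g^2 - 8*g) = g + 1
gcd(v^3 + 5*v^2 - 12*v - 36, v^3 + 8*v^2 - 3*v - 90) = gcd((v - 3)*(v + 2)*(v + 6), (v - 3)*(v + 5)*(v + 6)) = v^2 + 3*v - 18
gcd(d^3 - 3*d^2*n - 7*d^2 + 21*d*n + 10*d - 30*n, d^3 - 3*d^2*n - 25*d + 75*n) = d^2 - 3*d*n - 5*d + 15*n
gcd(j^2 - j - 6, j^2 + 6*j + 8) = j + 2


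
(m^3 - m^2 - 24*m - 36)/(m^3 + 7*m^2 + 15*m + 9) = (m^2 - 4*m - 12)/(m^2 + 4*m + 3)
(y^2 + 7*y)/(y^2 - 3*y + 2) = y*(y + 7)/(y^2 - 3*y + 2)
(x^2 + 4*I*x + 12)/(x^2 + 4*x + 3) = (x^2 + 4*I*x + 12)/(x^2 + 4*x + 3)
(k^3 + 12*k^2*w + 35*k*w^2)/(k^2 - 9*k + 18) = k*(k^2 + 12*k*w + 35*w^2)/(k^2 - 9*k + 18)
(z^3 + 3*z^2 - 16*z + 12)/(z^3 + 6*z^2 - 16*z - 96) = (z^2 - 3*z + 2)/(z^2 - 16)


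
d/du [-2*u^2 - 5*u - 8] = -4*u - 5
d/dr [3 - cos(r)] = sin(r)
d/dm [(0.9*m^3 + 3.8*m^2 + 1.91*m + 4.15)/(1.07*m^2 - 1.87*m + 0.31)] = (0.963*m^4 - 3.366*m^3 - 8.3127*m^2 - 6.525*m + 8.3526)/(1.1449*m^4 - 4.0018*m^3 + 4.1603*m^2 - 1.1594*m + 0.0961)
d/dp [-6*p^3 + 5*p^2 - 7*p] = -18*p^2 + 10*p - 7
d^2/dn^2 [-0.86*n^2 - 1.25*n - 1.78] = -1.72000000000000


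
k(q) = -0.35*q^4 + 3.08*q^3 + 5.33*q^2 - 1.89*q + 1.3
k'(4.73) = 107.10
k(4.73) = 262.35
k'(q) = -1.4*q^3 + 9.24*q^2 + 10.66*q - 1.89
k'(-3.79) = 166.65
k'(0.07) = -1.10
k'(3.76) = 94.40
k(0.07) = 1.19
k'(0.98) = 16.11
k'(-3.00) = 87.09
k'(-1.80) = 17.02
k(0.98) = 7.14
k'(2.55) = 62.16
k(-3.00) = -56.57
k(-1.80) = 0.33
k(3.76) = 163.32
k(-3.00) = -56.57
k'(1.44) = 28.44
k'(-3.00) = 87.09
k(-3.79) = -154.87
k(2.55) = 67.41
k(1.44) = 17.32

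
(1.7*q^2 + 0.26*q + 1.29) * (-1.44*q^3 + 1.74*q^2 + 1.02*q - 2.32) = -2.448*q^5 + 2.5836*q^4 + 0.3288*q^3 - 1.4342*q^2 + 0.7126*q - 2.9928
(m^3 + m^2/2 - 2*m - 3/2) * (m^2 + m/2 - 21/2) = m^5 + m^4 - 49*m^3/4 - 31*m^2/4 + 81*m/4 + 63/4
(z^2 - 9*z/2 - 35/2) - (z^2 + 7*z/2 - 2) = -8*z - 31/2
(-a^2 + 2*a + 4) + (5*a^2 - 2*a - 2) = 4*a^2 + 2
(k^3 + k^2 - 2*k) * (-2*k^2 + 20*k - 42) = -2*k^5 + 18*k^4 - 18*k^3 - 82*k^2 + 84*k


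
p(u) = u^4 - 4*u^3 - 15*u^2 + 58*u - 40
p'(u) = 4*u^3 - 12*u^2 - 30*u + 58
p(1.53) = 4.78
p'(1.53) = -1.66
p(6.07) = 222.34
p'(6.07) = 328.36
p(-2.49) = -177.23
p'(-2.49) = -3.45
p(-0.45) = -68.73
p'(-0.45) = 68.71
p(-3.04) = -157.16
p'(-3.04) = -74.08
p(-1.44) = -138.38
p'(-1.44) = 64.37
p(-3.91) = -23.27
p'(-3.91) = -247.26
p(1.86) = 2.22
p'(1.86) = -13.58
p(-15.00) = 59840.00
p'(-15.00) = -15692.00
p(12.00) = 12320.00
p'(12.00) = 4882.00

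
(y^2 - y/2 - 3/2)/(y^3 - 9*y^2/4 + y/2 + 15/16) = 8*(y + 1)/(8*y^2 - 6*y - 5)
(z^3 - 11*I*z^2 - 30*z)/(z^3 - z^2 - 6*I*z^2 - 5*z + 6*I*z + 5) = z*(z - 6*I)/(z^2 - z*(1 + I) + I)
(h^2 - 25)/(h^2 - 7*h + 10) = (h + 5)/(h - 2)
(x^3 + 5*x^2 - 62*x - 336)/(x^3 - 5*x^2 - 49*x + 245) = (x^2 - 2*x - 48)/(x^2 - 12*x + 35)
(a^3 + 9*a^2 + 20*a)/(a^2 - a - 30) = a*(a + 4)/(a - 6)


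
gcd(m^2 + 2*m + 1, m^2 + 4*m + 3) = m + 1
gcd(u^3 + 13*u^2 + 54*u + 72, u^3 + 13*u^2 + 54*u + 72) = u^3 + 13*u^2 + 54*u + 72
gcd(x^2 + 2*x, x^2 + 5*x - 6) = 1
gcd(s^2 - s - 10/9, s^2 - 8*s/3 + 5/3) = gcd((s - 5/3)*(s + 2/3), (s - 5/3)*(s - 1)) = s - 5/3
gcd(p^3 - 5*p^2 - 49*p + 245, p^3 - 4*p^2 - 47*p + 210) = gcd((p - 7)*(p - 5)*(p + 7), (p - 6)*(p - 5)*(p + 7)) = p^2 + 2*p - 35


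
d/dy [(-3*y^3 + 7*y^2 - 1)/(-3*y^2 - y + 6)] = (9*y^4 + 6*y^3 - 61*y^2 + 78*y - 1)/(9*y^4 + 6*y^3 - 35*y^2 - 12*y + 36)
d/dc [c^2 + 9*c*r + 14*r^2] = 2*c + 9*r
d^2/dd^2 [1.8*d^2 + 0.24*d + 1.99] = 3.60000000000000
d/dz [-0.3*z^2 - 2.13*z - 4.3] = -0.6*z - 2.13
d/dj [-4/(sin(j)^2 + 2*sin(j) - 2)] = 8*(sin(j) + 1)*cos(j)/(sin(j)^2 + 2*sin(j) - 2)^2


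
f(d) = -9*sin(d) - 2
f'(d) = -9*cos(d)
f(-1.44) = 6.92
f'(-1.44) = -1.17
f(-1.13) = 6.14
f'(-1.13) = -3.84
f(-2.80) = 1.01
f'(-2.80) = 8.48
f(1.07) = -9.89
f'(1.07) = -4.32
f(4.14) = 5.57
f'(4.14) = 4.87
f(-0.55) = 2.70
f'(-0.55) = -7.67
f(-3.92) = -8.32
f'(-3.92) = 6.41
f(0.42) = -5.67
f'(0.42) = -8.22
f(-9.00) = 1.71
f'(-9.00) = 8.20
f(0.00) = -2.00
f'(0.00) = -9.00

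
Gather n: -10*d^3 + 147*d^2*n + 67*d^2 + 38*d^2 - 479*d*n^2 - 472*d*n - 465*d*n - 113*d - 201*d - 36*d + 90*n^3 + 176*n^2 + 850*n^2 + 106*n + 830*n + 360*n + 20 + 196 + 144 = -10*d^3 + 105*d^2 - 350*d + 90*n^3 + n^2*(1026 - 479*d) + n*(147*d^2 - 937*d + 1296) + 360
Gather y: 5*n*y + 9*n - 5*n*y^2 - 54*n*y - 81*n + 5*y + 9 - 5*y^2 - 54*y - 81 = -72*n + y^2*(-5*n - 5) + y*(-49*n - 49) - 72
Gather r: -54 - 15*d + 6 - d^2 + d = -d^2 - 14*d - 48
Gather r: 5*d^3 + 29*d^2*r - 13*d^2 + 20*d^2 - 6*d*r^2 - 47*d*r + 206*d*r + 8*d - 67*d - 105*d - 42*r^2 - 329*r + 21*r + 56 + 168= 5*d^3 + 7*d^2 - 164*d + r^2*(-6*d - 42) + r*(29*d^2 + 159*d - 308) + 224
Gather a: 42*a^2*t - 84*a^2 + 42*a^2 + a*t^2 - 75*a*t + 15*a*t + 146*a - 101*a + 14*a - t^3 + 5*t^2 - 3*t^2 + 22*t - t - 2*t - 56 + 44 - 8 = a^2*(42*t - 42) + a*(t^2 - 60*t + 59) - t^3 + 2*t^2 + 19*t - 20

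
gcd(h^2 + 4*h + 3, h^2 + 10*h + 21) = h + 3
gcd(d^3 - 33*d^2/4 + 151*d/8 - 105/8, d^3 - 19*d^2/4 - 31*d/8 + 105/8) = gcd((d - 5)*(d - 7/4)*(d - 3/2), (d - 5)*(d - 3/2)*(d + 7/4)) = d^2 - 13*d/2 + 15/2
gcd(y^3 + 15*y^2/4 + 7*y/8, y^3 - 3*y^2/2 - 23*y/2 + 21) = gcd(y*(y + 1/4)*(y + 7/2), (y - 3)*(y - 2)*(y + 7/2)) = y + 7/2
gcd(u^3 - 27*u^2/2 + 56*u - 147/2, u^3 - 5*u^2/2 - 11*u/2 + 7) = u - 7/2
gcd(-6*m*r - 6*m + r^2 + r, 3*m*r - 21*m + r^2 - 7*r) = 1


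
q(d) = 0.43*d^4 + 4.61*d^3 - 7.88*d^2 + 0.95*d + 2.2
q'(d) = 1.72*d^3 + 13.83*d^2 - 15.76*d + 0.95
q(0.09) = 2.23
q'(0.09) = -0.36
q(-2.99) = -159.95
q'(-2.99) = 125.74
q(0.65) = 0.83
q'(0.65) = -2.98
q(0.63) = 0.89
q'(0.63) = -3.06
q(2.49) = 43.41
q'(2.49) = 74.01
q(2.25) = 27.98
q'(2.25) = 55.10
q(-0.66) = -3.10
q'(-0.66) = 16.88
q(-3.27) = -197.19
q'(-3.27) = 140.23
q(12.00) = 15761.44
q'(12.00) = 4775.51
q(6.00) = 1277.26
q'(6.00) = 775.79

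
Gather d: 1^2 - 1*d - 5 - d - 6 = -2*d - 10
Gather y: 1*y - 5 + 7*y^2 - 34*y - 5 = 7*y^2 - 33*y - 10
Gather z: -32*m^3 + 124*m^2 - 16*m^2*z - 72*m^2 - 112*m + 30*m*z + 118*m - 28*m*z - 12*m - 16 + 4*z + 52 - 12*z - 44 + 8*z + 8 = -32*m^3 + 52*m^2 - 6*m + z*(-16*m^2 + 2*m)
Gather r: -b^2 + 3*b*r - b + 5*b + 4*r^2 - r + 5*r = -b^2 + 4*b + 4*r^2 + r*(3*b + 4)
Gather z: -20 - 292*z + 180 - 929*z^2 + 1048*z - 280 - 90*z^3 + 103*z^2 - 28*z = -90*z^3 - 826*z^2 + 728*z - 120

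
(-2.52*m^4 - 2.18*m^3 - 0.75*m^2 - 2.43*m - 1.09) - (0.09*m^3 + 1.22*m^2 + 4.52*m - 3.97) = -2.52*m^4 - 2.27*m^3 - 1.97*m^2 - 6.95*m + 2.88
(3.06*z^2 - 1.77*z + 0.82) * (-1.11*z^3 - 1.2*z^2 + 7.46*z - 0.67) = -3.3966*z^5 - 1.7073*z^4 + 24.0414*z^3 - 16.2384*z^2 + 7.3031*z - 0.5494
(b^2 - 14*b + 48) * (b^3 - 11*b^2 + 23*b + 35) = b^5 - 25*b^4 + 225*b^3 - 815*b^2 + 614*b + 1680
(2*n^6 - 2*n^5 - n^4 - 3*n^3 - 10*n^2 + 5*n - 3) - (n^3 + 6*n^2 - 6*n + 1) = 2*n^6 - 2*n^5 - n^4 - 4*n^3 - 16*n^2 + 11*n - 4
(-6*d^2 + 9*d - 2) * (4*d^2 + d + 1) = -24*d^4 + 30*d^3 - 5*d^2 + 7*d - 2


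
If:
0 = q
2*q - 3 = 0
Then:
No Solution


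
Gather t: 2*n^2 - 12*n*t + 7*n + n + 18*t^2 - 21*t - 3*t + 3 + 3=2*n^2 + 8*n + 18*t^2 + t*(-12*n - 24) + 6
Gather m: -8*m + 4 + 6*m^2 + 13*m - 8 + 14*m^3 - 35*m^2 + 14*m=14*m^3 - 29*m^2 + 19*m - 4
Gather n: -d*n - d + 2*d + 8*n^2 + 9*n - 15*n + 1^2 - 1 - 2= d + 8*n^2 + n*(-d - 6) - 2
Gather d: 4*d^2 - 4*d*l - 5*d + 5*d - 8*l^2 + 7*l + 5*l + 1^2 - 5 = 4*d^2 - 4*d*l - 8*l^2 + 12*l - 4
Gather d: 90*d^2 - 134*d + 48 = 90*d^2 - 134*d + 48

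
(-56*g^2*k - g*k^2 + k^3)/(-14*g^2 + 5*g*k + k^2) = k*(8*g - k)/(2*g - k)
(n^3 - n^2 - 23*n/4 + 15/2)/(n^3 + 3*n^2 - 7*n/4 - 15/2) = (n - 2)/(n + 2)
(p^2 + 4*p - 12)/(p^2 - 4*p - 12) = (-p^2 - 4*p + 12)/(-p^2 + 4*p + 12)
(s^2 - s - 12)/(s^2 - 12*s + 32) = (s + 3)/(s - 8)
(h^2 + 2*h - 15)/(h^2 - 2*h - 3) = (h + 5)/(h + 1)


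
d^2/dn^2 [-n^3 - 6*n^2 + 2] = -6*n - 12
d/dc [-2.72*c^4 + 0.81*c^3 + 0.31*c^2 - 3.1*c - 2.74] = -10.88*c^3 + 2.43*c^2 + 0.62*c - 3.1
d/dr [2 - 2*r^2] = -4*r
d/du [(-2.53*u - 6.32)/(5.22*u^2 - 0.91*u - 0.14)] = (13.2066*u^2 + 65.9808*u - 5.397)/(27.2484*u^4 - 9.5004*u^3 - 0.6335*u^2 + 0.2548*u + 0.0196)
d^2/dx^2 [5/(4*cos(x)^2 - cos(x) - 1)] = 5*(64*sin(x)^4 - 49*sin(x)^2 + 14*cos(x) - 3*cos(3*x) - 25)/(4*sin(x)^2 + cos(x) - 3)^3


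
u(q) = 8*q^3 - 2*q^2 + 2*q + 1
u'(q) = 24*q^2 - 4*q + 2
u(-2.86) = -208.23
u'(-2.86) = 209.75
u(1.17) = 13.42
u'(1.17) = 30.17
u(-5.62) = -1493.44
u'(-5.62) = 782.51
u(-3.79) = -470.83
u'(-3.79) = 361.90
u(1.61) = 32.42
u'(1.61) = 57.77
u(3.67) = 376.85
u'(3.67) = 310.57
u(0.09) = 1.17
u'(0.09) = 1.83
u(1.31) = 18.17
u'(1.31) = 37.95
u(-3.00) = -239.00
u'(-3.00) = 230.00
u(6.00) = 1669.00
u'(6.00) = 842.00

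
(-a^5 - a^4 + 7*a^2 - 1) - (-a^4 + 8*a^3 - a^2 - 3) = -a^5 - 8*a^3 + 8*a^2 + 2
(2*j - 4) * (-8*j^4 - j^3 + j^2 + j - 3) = -16*j^5 + 30*j^4 + 6*j^3 - 2*j^2 - 10*j + 12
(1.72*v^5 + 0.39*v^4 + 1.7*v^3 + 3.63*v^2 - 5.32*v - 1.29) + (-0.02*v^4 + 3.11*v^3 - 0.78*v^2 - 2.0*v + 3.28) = 1.72*v^5 + 0.37*v^4 + 4.81*v^3 + 2.85*v^2 - 7.32*v + 1.99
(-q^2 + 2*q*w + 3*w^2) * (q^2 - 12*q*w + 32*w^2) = -q^4 + 14*q^3*w - 53*q^2*w^2 + 28*q*w^3 + 96*w^4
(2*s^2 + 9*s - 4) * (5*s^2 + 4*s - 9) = 10*s^4 + 53*s^3 - 2*s^2 - 97*s + 36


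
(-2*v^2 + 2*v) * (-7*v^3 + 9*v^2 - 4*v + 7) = 14*v^5 - 32*v^4 + 26*v^3 - 22*v^2 + 14*v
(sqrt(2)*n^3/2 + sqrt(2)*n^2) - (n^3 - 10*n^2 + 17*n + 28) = -n^3 + sqrt(2)*n^3/2 + sqrt(2)*n^2 + 10*n^2 - 17*n - 28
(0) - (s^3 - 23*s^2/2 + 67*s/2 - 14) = -s^3 + 23*s^2/2 - 67*s/2 + 14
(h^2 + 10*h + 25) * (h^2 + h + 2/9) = h^4 + 11*h^3 + 317*h^2/9 + 245*h/9 + 50/9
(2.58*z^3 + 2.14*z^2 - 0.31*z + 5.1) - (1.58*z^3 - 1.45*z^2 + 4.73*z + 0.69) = 1.0*z^3 + 3.59*z^2 - 5.04*z + 4.41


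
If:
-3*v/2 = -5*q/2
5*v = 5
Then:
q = 3/5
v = 1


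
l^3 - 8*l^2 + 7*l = l*(l - 7)*(l - 1)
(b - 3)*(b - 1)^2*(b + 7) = b^4 + 2*b^3 - 28*b^2 + 46*b - 21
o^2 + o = o*(o + 1)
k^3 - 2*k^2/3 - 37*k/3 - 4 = (k - 4)*(k + 1/3)*(k + 3)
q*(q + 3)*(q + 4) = q^3 + 7*q^2 + 12*q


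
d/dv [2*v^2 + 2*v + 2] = 4*v + 2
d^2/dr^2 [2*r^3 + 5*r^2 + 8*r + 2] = 12*r + 10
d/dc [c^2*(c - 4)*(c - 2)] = 2*c*(2*c^2 - 9*c + 8)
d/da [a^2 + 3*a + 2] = 2*a + 3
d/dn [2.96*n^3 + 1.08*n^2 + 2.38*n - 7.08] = 8.88*n^2 + 2.16*n + 2.38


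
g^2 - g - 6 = (g - 3)*(g + 2)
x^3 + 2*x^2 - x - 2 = (x - 1)*(x + 1)*(x + 2)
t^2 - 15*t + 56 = (t - 8)*(t - 7)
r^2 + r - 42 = (r - 6)*(r + 7)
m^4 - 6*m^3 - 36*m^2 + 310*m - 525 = (m - 5)^2*(m - 3)*(m + 7)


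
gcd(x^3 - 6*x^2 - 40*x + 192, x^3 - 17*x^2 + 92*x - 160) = x^2 - 12*x + 32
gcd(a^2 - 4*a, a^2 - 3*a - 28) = 1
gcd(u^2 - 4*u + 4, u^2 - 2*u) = u - 2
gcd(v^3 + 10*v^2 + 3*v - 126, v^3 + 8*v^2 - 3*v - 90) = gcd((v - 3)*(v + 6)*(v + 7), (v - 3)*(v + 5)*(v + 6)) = v^2 + 3*v - 18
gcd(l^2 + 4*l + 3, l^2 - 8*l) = 1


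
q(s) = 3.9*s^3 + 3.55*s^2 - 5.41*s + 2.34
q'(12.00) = 1764.59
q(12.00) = 7187.82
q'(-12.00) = 1594.19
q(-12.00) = -6160.74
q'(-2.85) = 69.39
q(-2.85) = -43.69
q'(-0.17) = -6.28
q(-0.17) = 3.34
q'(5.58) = 398.50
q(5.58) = 760.28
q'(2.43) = 80.93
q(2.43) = 66.12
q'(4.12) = 222.44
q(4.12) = 313.05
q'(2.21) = 67.42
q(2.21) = 49.82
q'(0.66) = 4.37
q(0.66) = 1.44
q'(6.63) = 555.96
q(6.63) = 1259.11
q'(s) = 11.7*s^2 + 7.1*s - 5.41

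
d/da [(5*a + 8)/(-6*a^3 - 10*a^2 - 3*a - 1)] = (60*a^3 + 194*a^2 + 160*a + 19)/(36*a^6 + 120*a^5 + 136*a^4 + 72*a^3 + 29*a^2 + 6*a + 1)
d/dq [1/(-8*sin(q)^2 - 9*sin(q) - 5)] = (16*sin(q) + 9)*cos(q)/(8*sin(q)^2 + 9*sin(q) + 5)^2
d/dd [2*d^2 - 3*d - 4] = 4*d - 3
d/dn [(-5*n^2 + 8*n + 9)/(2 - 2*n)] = (5*n^2 - 10*n + 17)/(2*(n^2 - 2*n + 1))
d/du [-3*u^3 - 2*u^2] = u*(-9*u - 4)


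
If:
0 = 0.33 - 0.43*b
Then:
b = 0.77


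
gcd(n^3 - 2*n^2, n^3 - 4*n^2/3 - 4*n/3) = n^2 - 2*n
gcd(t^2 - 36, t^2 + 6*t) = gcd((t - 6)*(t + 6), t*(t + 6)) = t + 6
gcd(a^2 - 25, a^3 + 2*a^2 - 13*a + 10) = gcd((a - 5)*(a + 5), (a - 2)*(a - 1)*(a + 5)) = a + 5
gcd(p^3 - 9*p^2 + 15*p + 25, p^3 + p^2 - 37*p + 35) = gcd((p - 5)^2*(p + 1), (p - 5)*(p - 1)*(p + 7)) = p - 5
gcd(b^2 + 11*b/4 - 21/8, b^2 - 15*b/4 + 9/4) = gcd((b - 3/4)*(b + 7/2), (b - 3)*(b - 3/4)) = b - 3/4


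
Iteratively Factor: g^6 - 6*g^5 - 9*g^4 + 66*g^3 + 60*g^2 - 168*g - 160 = (g - 2)*(g^5 - 4*g^4 - 17*g^3 + 32*g^2 + 124*g + 80) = (g - 2)*(g + 2)*(g^4 - 6*g^3 - 5*g^2 + 42*g + 40) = (g - 4)*(g - 2)*(g + 2)*(g^3 - 2*g^2 - 13*g - 10) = (g - 5)*(g - 4)*(g - 2)*(g + 2)*(g^2 + 3*g + 2) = (g - 5)*(g - 4)*(g - 2)*(g + 1)*(g + 2)*(g + 2)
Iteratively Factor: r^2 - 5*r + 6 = (r - 2)*(r - 3)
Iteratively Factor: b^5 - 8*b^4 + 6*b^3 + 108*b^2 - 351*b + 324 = (b - 3)*(b^4 - 5*b^3 - 9*b^2 + 81*b - 108) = (b - 3)^2*(b^3 - 2*b^2 - 15*b + 36) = (b - 3)^2*(b + 4)*(b^2 - 6*b + 9) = (b - 3)^3*(b + 4)*(b - 3)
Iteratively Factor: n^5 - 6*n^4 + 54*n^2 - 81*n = (n - 3)*(n^4 - 3*n^3 - 9*n^2 + 27*n) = (n - 3)*(n + 3)*(n^3 - 6*n^2 + 9*n) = n*(n - 3)*(n + 3)*(n^2 - 6*n + 9) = n*(n - 3)^2*(n + 3)*(n - 3)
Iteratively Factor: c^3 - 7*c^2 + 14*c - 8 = (c - 1)*(c^2 - 6*c + 8) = (c - 4)*(c - 1)*(c - 2)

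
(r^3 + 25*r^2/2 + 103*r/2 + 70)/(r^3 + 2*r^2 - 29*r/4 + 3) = 2*(2*r^2 + 17*r + 35)/(4*r^2 - 8*r + 3)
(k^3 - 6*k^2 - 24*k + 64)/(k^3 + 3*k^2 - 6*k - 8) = (k - 8)/(k + 1)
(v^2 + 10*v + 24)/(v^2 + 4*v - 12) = (v + 4)/(v - 2)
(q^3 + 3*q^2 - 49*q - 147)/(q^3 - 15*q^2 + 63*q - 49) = (q^2 + 10*q + 21)/(q^2 - 8*q + 7)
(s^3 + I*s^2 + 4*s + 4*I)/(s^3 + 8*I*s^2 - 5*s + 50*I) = (s^2 + 3*I*s - 2)/(s^2 + 10*I*s - 25)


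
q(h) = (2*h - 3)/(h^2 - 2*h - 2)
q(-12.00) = -0.16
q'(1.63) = -0.82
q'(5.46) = -0.13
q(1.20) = 0.20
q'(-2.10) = -0.72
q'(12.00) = -0.02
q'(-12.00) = -0.01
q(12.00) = 0.18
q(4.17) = 0.76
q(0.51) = 0.72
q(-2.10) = -1.09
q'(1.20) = -0.65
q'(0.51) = -0.98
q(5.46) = 0.47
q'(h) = (2 - 2*h)*(2*h - 3)/(h^2 - 2*h - 2)^2 + 2/(h^2 - 2*h - 2) = 2*(-h^2 + 3*h - 5)/(h^4 - 4*h^3 + 8*h + 4)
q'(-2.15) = -0.67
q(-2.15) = -1.05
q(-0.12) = 1.86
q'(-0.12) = -3.53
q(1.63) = -0.10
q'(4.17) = -0.40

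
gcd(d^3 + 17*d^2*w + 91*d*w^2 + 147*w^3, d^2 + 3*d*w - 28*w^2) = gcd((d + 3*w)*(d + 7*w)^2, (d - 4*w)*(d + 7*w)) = d + 7*w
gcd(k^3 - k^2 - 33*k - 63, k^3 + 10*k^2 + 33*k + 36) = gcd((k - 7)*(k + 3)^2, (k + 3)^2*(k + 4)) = k^2 + 6*k + 9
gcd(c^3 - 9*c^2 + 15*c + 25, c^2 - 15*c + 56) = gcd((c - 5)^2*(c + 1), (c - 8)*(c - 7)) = 1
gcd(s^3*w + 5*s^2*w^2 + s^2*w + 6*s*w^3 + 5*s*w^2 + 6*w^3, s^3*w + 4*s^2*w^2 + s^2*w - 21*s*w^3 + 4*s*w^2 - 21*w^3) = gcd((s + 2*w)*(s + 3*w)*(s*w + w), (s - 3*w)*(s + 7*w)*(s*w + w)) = s*w + w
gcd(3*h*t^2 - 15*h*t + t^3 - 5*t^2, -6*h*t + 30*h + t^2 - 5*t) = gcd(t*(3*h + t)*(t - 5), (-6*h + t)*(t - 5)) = t - 5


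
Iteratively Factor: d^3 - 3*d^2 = (d)*(d^2 - 3*d) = d*(d - 3)*(d)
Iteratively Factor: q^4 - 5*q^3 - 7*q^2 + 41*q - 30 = (q - 2)*(q^3 - 3*q^2 - 13*q + 15) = (q - 2)*(q - 1)*(q^2 - 2*q - 15) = (q - 2)*(q - 1)*(q + 3)*(q - 5)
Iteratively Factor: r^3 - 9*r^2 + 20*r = (r - 5)*(r^2 - 4*r) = r*(r - 5)*(r - 4)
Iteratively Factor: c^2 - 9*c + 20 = (c - 4)*(c - 5)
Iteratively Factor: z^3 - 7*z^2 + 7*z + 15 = (z + 1)*(z^2 - 8*z + 15) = (z - 5)*(z + 1)*(z - 3)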